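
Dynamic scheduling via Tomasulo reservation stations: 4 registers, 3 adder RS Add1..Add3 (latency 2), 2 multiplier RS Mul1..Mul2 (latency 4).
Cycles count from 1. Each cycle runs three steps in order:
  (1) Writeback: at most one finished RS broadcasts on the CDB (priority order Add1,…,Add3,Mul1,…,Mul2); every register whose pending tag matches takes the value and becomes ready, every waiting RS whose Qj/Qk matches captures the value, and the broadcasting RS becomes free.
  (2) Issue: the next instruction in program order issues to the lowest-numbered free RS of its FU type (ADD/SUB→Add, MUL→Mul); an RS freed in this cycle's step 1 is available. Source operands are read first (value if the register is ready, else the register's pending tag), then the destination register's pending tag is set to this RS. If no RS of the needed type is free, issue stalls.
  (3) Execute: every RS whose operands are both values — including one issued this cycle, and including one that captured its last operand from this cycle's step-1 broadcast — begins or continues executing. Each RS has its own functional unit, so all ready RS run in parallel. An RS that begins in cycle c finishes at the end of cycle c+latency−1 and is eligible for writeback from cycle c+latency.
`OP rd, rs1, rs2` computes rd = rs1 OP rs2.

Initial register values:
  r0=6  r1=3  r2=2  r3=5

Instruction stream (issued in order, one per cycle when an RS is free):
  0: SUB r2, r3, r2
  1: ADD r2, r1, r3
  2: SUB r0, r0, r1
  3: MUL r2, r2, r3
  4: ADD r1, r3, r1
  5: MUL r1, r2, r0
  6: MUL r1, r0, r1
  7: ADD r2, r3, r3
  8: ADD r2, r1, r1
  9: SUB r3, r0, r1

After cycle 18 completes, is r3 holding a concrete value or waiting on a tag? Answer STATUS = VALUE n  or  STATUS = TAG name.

cycle 1: issue SUB r2<-Add1 // r0:6,r1:3,r2:Add1,r3:5
cycle 2: issue ADD r2<-Add2 // r0:6,r1:3,r2:Add2,r3:5
cycle 3: CDB Add1=3; issue SUB r0<-Add1 // r0:Add1,r1:3,r2:Add2,r3:5
cycle 4: CDB Add2=8; issue MUL r2<-Mul1 // r0:Add1,r1:3,r2:Mul1,r3:5
cycle 5: CDB Add1=3; issue ADD r1<-Add1 // r0:3,r1:Add1,r2:Mul1,r3:5
cycle 6: issue MUL r1<-Mul2 // r0:3,r1:Mul2,r2:Mul1,r3:5
cycle 7: CDB Add1=8; stall // r0:3,r1:Mul2,r2:Mul1,r3:5
cycle 8: CDB Mul1=40; issue MUL r1<-Mul1 // r0:3,r1:Mul1,r2:40,r3:5
cycle 9: issue ADD r2<-Add1 // r0:3,r1:Mul1,r2:Add1,r3:5
cycle 10: issue ADD r2<-Add2 // r0:3,r1:Mul1,r2:Add2,r3:5
cycle 11: CDB Add1=10; issue SUB r3<-Add1 // r0:3,r1:Mul1,r2:Add2,r3:Add1
cycle 12: CDB Mul2=120 // r0:3,r1:Mul1,r2:Add2,r3:Add1
cycle 13: - // r0:3,r1:Mul1,r2:Add2,r3:Add1
cycle 14: - // r0:3,r1:Mul1,r2:Add2,r3:Add1
cycle 15: - // r0:3,r1:Mul1,r2:Add2,r3:Add1
cycle 16: CDB Mul1=360 // r0:3,r1:360,r2:Add2,r3:Add1
cycle 17: - // r0:3,r1:360,r2:Add2,r3:Add1
cycle 18: CDB Add1=-357 // r0:3,r1:360,r2:Add2,r3:-357

STATUS = VALUE -357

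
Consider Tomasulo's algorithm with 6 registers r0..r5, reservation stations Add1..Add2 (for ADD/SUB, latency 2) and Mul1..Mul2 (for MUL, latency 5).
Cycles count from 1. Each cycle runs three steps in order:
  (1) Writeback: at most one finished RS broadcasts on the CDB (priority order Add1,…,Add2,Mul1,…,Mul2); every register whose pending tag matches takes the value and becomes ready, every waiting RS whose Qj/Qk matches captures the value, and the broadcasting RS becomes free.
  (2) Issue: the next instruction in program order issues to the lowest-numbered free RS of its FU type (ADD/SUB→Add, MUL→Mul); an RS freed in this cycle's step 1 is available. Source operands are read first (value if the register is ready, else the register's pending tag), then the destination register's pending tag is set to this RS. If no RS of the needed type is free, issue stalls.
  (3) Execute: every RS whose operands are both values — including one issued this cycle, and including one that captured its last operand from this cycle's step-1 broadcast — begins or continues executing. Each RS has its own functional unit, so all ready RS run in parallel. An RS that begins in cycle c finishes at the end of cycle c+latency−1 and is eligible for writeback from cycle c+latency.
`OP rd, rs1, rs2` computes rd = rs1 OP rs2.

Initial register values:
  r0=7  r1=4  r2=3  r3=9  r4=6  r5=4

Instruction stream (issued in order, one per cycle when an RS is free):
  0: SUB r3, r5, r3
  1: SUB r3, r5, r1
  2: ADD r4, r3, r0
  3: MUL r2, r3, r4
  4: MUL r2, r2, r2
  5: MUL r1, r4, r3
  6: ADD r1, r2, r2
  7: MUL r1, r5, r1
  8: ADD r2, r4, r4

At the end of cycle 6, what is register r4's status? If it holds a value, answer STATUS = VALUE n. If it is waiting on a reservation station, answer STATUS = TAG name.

  c1: issue SUB r3<-Add1  regs: r0:7,r1:4,r2:3,r3:Add1,r4:6,r5:4
  c2: issue SUB r3<-Add2  regs: r0:7,r1:4,r2:3,r3:Add2,r4:6,r5:4
  c3: CDB Add1=-5; issue ADD r4<-Add1  regs: r0:7,r1:4,r2:3,r3:Add2,r4:Add1,r5:4
  c4: CDB Add2=0; issue MUL r2<-Mul1  regs: r0:7,r1:4,r2:Mul1,r3:0,r4:Add1,r5:4
  c5: issue MUL r2<-Mul2  regs: r0:7,r1:4,r2:Mul2,r3:0,r4:Add1,r5:4
  c6: CDB Add1=7; stall  regs: r0:7,r1:4,r2:Mul2,r3:0,r4:7,r5:4

STATUS = VALUE 7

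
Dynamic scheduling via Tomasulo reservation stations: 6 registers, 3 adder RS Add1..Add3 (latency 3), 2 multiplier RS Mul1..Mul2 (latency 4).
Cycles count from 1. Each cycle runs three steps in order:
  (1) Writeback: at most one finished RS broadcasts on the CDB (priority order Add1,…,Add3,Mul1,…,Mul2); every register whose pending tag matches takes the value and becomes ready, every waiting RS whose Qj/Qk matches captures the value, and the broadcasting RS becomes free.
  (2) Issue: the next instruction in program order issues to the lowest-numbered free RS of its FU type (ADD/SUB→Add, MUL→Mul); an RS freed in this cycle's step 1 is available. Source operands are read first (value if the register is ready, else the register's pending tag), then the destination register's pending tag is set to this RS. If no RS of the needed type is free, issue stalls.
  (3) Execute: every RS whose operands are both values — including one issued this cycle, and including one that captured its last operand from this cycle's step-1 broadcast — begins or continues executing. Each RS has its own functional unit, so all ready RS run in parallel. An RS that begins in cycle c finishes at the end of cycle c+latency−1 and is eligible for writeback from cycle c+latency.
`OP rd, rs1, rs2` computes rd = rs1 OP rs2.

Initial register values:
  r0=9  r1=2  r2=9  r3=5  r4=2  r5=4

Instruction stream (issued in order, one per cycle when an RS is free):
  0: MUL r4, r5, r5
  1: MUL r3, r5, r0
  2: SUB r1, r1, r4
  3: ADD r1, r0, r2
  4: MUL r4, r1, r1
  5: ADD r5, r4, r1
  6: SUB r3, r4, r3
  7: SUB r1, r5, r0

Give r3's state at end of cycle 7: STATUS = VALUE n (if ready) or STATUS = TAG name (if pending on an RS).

c1: issue MUL r4<-Mul1 | r0:9,r1:2,r2:9,r3:5,r4:Mul1,r5:4
c2: issue MUL r3<-Mul2 | r0:9,r1:2,r2:9,r3:Mul2,r4:Mul1,r5:4
c3: issue SUB r1<-Add1 | r0:9,r1:Add1,r2:9,r3:Mul2,r4:Mul1,r5:4
c4: issue ADD r1<-Add2 | r0:9,r1:Add2,r2:9,r3:Mul2,r4:Mul1,r5:4
c5: CDB Mul1=16; issue MUL r4<-Mul1 | r0:9,r1:Add2,r2:9,r3:Mul2,r4:Mul1,r5:4
c6: CDB Mul2=36; issue ADD r5<-Add3 | r0:9,r1:Add2,r2:9,r3:36,r4:Mul1,r5:Add3
c7: CDB Add2=18; issue SUB r3<-Add2 | r0:9,r1:18,r2:9,r3:Add2,r4:Mul1,r5:Add3

STATUS = TAG Add2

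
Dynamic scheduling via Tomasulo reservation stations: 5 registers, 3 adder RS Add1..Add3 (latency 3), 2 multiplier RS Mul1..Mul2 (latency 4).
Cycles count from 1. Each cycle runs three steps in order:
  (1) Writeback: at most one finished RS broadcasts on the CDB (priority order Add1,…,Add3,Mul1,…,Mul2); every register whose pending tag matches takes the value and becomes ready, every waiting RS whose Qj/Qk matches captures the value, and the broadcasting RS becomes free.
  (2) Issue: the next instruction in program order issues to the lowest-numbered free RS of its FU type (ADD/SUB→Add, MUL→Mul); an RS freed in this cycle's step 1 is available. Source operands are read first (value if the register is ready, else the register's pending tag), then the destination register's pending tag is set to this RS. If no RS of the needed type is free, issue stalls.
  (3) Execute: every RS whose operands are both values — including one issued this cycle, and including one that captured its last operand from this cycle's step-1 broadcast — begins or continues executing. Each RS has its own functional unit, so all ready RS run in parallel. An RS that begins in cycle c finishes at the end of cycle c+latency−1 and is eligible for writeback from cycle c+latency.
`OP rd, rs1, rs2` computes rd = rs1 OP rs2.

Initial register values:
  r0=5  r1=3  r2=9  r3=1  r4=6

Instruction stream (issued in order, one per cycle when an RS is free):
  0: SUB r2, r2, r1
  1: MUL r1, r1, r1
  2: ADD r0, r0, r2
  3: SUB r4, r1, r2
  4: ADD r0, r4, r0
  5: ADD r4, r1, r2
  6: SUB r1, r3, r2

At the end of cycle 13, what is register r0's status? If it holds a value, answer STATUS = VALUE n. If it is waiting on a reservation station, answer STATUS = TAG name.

STATUS = VALUE 14

  c1: issue SUB r2<-Add1  regs: r0:5,r1:3,r2:Add1,r3:1,r4:6
  c2: issue MUL r1<-Mul1  regs: r0:5,r1:Mul1,r2:Add1,r3:1,r4:6
  c3: issue ADD r0<-Add2  regs: r0:Add2,r1:Mul1,r2:Add1,r3:1,r4:6
  c4: CDB Add1=6; issue SUB r4<-Add1  regs: r0:Add2,r1:Mul1,r2:6,r3:1,r4:Add1
  c5: issue ADD r0<-Add3  regs: r0:Add3,r1:Mul1,r2:6,r3:1,r4:Add1
  c6: CDB Mul1=9; stall  regs: r0:Add3,r1:9,r2:6,r3:1,r4:Add1
  c7: CDB Add2=11; issue ADD r4<-Add2  regs: r0:Add3,r1:9,r2:6,r3:1,r4:Add2
  c8: stall  regs: r0:Add3,r1:9,r2:6,r3:1,r4:Add2
  c9: CDB Add1=3; issue SUB r1<-Add1  regs: r0:Add3,r1:Add1,r2:6,r3:1,r4:Add2
  c10: CDB Add2=15  regs: r0:Add3,r1:Add1,r2:6,r3:1,r4:15
  c11: -  regs: r0:Add3,r1:Add1,r2:6,r3:1,r4:15
  c12: CDB Add1=-5  regs: r0:Add3,r1:-5,r2:6,r3:1,r4:15
  c13: CDB Add3=14  regs: r0:14,r1:-5,r2:6,r3:1,r4:15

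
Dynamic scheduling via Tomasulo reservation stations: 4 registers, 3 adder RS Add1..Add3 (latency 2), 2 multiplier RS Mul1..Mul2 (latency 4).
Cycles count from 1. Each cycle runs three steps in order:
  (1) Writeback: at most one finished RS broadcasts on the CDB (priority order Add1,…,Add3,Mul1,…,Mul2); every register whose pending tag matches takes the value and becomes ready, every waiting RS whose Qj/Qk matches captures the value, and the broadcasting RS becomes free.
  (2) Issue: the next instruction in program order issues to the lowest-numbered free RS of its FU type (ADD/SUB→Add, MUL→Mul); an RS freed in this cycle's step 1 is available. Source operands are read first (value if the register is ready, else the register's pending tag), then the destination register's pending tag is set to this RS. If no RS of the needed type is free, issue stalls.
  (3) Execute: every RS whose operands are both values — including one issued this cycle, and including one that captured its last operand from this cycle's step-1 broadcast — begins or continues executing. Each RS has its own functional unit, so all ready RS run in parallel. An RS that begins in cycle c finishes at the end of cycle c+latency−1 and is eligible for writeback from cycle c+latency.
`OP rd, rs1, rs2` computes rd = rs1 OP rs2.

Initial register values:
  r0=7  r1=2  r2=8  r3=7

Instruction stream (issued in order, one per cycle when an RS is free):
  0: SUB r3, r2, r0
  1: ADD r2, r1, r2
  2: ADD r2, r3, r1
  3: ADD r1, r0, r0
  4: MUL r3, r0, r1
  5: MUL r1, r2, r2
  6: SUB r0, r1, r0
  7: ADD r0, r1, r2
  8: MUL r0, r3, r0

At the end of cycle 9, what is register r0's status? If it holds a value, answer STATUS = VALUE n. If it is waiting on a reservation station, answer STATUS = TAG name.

c1: issue SUB r3<-Add1 | r0:7,r1:2,r2:8,r3:Add1
c2: issue ADD r2<-Add2 | r0:7,r1:2,r2:Add2,r3:Add1
c3: CDB Add1=1; issue ADD r2<-Add1 | r0:7,r1:2,r2:Add1,r3:1
c4: CDB Add2=10; issue ADD r1<-Add2 | r0:7,r1:Add2,r2:Add1,r3:1
c5: CDB Add1=3; issue MUL r3<-Mul1 | r0:7,r1:Add2,r2:3,r3:Mul1
c6: CDB Add2=14; issue MUL r1<-Mul2 | r0:7,r1:Mul2,r2:3,r3:Mul1
c7: issue SUB r0<-Add1 | r0:Add1,r1:Mul2,r2:3,r3:Mul1
c8: issue ADD r0<-Add2 | r0:Add2,r1:Mul2,r2:3,r3:Mul1
c9: stall | r0:Add2,r1:Mul2,r2:3,r3:Mul1

STATUS = TAG Add2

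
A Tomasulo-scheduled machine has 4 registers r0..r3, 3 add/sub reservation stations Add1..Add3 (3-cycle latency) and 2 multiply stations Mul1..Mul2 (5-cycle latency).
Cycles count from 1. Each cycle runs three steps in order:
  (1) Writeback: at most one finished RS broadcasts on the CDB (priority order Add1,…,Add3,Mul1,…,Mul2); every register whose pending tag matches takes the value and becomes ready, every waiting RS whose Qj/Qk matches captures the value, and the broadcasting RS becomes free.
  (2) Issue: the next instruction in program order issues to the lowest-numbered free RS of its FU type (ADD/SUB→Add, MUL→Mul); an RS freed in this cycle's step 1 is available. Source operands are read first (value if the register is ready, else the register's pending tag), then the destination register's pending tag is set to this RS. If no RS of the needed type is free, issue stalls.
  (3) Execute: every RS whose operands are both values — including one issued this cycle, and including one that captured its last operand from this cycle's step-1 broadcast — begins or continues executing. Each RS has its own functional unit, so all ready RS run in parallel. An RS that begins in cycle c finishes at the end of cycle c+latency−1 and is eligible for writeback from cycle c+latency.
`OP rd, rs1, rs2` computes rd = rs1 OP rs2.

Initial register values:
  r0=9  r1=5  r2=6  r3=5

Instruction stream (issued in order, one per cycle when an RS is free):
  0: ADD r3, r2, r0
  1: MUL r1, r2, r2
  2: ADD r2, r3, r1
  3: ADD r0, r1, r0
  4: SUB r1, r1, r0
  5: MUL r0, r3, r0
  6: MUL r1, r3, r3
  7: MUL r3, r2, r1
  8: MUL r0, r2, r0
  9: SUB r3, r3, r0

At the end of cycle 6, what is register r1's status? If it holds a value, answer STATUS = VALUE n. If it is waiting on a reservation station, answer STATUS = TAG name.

STATUS = TAG Add3

c1: issue ADD r3<-Add1 | r0:9,r1:5,r2:6,r3:Add1
c2: issue MUL r1<-Mul1 | r0:9,r1:Mul1,r2:6,r3:Add1
c3: issue ADD r2<-Add2 | r0:9,r1:Mul1,r2:Add2,r3:Add1
c4: CDB Add1=15; issue ADD r0<-Add1 | r0:Add1,r1:Mul1,r2:Add2,r3:15
c5: issue SUB r1<-Add3 | r0:Add1,r1:Add3,r2:Add2,r3:15
c6: issue MUL r0<-Mul2 | r0:Mul2,r1:Add3,r2:Add2,r3:15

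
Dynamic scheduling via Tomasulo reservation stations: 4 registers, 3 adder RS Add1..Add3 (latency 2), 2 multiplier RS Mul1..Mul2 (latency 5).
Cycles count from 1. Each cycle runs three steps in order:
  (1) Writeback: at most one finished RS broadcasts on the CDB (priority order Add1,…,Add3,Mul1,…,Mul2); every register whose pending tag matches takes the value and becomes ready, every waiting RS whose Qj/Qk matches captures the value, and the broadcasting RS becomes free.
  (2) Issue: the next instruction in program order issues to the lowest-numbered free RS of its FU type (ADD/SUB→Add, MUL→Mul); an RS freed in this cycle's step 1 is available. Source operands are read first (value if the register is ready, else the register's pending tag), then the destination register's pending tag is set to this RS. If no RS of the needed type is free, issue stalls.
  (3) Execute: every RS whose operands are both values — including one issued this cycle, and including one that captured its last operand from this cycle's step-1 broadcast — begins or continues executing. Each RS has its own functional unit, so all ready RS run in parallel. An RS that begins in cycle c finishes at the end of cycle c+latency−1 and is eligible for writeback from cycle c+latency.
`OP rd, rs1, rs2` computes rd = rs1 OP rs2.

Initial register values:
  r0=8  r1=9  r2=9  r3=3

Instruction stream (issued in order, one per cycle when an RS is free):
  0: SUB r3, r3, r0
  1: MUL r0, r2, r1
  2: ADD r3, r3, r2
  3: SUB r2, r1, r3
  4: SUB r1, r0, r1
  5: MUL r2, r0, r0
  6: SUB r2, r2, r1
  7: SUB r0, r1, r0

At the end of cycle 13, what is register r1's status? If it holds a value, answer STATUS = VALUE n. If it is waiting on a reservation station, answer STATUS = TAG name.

c1: issue SUB r3<-Add1 | r0:8,r1:9,r2:9,r3:Add1
c2: issue MUL r0<-Mul1 | r0:Mul1,r1:9,r2:9,r3:Add1
c3: CDB Add1=-5; issue ADD r3<-Add1 | r0:Mul1,r1:9,r2:9,r3:Add1
c4: issue SUB r2<-Add2 | r0:Mul1,r1:9,r2:Add2,r3:Add1
c5: CDB Add1=4; issue SUB r1<-Add1 | r0:Mul1,r1:Add1,r2:Add2,r3:4
c6: issue MUL r2<-Mul2 | r0:Mul1,r1:Add1,r2:Mul2,r3:4
c7: CDB Add2=5; issue SUB r2<-Add2 | r0:Mul1,r1:Add1,r2:Add2,r3:4
c8: CDB Mul1=81; issue SUB r0<-Add3 | r0:Add3,r1:Add1,r2:Add2,r3:4
c9: - | r0:Add3,r1:Add1,r2:Add2,r3:4
c10: CDB Add1=72 | r0:Add3,r1:72,r2:Add2,r3:4
c11: - | r0:Add3,r1:72,r2:Add2,r3:4
c12: CDB Add3=-9 | r0:-9,r1:72,r2:Add2,r3:4
c13: CDB Mul2=6561 | r0:-9,r1:72,r2:Add2,r3:4

STATUS = VALUE 72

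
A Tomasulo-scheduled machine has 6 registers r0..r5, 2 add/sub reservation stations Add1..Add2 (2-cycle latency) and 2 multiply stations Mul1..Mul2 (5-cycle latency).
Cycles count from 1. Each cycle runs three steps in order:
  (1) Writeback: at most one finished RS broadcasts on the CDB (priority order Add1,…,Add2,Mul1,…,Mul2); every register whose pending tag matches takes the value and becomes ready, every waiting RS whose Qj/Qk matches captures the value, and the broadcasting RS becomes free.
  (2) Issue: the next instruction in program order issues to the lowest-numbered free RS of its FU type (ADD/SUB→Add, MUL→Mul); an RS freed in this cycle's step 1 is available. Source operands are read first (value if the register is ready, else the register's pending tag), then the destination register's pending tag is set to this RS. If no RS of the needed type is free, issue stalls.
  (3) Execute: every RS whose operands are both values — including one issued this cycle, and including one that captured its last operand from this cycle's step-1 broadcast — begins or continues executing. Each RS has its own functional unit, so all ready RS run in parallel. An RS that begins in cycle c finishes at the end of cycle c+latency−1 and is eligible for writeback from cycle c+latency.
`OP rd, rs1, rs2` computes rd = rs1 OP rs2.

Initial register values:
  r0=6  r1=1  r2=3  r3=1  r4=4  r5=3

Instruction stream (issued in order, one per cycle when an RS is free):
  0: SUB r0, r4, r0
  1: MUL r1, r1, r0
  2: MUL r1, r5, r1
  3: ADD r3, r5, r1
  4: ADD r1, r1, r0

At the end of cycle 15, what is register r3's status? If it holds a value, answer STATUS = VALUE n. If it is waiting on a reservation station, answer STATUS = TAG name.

c1: issue SUB r0<-Add1 | r0:Add1,r1:1,r2:3,r3:1,r4:4,r5:3
c2: issue MUL r1<-Mul1 | r0:Add1,r1:Mul1,r2:3,r3:1,r4:4,r5:3
c3: CDB Add1=-2; issue MUL r1<-Mul2 | r0:-2,r1:Mul2,r2:3,r3:1,r4:4,r5:3
c4: issue ADD r3<-Add1 | r0:-2,r1:Mul2,r2:3,r3:Add1,r4:4,r5:3
c5: issue ADD r1<-Add2 | r0:-2,r1:Add2,r2:3,r3:Add1,r4:4,r5:3
c6: - | r0:-2,r1:Add2,r2:3,r3:Add1,r4:4,r5:3
c7: - | r0:-2,r1:Add2,r2:3,r3:Add1,r4:4,r5:3
c8: CDB Mul1=-2 | r0:-2,r1:Add2,r2:3,r3:Add1,r4:4,r5:3
c9: - | r0:-2,r1:Add2,r2:3,r3:Add1,r4:4,r5:3
c10: - | r0:-2,r1:Add2,r2:3,r3:Add1,r4:4,r5:3
c11: - | r0:-2,r1:Add2,r2:3,r3:Add1,r4:4,r5:3
c12: - | r0:-2,r1:Add2,r2:3,r3:Add1,r4:4,r5:3
c13: CDB Mul2=-6 | r0:-2,r1:Add2,r2:3,r3:Add1,r4:4,r5:3
c14: - | r0:-2,r1:Add2,r2:3,r3:Add1,r4:4,r5:3
c15: CDB Add1=-3 | r0:-2,r1:Add2,r2:3,r3:-3,r4:4,r5:3

STATUS = VALUE -3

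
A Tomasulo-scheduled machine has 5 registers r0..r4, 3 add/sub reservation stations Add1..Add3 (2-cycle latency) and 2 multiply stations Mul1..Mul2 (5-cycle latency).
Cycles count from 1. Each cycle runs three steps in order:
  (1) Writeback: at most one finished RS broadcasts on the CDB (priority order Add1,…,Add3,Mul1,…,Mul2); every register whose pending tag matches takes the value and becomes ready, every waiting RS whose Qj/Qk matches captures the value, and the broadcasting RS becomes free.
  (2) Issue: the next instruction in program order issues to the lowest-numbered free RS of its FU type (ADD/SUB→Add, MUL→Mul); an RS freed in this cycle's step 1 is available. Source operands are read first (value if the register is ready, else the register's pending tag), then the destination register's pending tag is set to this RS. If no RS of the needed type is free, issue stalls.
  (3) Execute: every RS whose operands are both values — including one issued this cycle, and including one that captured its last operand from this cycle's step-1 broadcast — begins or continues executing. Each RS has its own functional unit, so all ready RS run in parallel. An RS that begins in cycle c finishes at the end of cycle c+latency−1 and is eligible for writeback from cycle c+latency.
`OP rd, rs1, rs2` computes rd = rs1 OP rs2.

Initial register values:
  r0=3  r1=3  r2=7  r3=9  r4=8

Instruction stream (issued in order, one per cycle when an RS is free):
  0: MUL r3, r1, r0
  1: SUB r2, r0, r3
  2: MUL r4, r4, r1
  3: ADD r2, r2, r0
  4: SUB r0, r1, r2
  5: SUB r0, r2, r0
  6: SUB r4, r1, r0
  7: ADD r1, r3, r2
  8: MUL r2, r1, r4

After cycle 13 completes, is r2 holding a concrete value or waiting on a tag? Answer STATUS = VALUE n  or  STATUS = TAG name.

c1: issue MUL r3<-Mul1 | r0:3,r1:3,r2:7,r3:Mul1,r4:8
c2: issue SUB r2<-Add1 | r0:3,r1:3,r2:Add1,r3:Mul1,r4:8
c3: issue MUL r4<-Mul2 | r0:3,r1:3,r2:Add1,r3:Mul1,r4:Mul2
c4: issue ADD r2<-Add2 | r0:3,r1:3,r2:Add2,r3:Mul1,r4:Mul2
c5: issue SUB r0<-Add3 | r0:Add3,r1:3,r2:Add2,r3:Mul1,r4:Mul2
c6: CDB Mul1=9; stall | r0:Add3,r1:3,r2:Add2,r3:9,r4:Mul2
c7: stall | r0:Add3,r1:3,r2:Add2,r3:9,r4:Mul2
c8: CDB Add1=-6; issue SUB r0<-Add1 | r0:Add1,r1:3,r2:Add2,r3:9,r4:Mul2
c9: CDB Mul2=24; stall | r0:Add1,r1:3,r2:Add2,r3:9,r4:24
c10: CDB Add2=-3; issue SUB r4<-Add2 | r0:Add1,r1:3,r2:-3,r3:9,r4:Add2
c11: stall | r0:Add1,r1:3,r2:-3,r3:9,r4:Add2
c12: CDB Add3=6; issue ADD r1<-Add3 | r0:Add1,r1:Add3,r2:-3,r3:9,r4:Add2
c13: issue MUL r2<-Mul1 | r0:Add1,r1:Add3,r2:Mul1,r3:9,r4:Add2

STATUS = TAG Mul1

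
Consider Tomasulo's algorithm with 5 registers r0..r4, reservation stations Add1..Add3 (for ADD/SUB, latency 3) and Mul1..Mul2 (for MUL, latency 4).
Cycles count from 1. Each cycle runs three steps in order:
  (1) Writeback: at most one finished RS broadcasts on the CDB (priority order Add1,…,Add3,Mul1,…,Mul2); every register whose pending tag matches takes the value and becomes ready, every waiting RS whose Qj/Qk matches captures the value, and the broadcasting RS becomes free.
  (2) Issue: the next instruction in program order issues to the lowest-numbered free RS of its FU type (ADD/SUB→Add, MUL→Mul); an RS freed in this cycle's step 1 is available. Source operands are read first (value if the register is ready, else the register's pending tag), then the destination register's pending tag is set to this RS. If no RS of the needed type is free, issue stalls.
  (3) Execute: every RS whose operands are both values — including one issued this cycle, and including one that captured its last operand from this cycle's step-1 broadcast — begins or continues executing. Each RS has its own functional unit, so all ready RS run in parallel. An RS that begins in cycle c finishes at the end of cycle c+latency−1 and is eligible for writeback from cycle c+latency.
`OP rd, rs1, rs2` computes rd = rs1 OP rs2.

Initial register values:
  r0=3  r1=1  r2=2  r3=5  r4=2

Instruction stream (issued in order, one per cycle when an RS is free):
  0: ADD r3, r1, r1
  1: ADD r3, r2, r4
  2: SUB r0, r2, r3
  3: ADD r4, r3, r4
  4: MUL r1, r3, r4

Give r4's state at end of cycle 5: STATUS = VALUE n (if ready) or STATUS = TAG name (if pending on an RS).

c1: issue ADD r3<-Add1 | r0:3,r1:1,r2:2,r3:Add1,r4:2
c2: issue ADD r3<-Add2 | r0:3,r1:1,r2:2,r3:Add2,r4:2
c3: issue SUB r0<-Add3 | r0:Add3,r1:1,r2:2,r3:Add2,r4:2
c4: CDB Add1=2; issue ADD r4<-Add1 | r0:Add3,r1:1,r2:2,r3:Add2,r4:Add1
c5: CDB Add2=4; issue MUL r1<-Mul1 | r0:Add3,r1:Mul1,r2:2,r3:4,r4:Add1

STATUS = TAG Add1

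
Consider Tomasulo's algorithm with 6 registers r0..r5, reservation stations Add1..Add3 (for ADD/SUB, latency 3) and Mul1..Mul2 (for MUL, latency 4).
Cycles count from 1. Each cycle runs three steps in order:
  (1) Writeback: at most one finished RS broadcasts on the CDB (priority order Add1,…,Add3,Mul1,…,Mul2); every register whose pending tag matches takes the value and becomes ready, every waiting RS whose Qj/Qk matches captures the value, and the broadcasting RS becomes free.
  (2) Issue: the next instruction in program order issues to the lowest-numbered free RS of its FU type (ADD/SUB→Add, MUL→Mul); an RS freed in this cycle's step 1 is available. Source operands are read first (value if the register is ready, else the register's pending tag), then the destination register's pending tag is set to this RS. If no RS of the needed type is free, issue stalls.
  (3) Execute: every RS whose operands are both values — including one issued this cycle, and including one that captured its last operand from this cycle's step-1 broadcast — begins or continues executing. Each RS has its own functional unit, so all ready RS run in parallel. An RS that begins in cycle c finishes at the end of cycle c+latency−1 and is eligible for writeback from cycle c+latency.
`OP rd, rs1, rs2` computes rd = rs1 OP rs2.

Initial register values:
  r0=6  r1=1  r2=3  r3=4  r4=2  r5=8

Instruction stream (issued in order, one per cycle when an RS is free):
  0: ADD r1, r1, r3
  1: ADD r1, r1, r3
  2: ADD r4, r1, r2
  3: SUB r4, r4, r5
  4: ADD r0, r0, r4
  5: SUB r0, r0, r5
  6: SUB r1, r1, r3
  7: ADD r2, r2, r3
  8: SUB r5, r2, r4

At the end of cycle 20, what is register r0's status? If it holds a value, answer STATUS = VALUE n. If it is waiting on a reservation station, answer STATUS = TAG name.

  c1: issue ADD r1<-Add1  regs: r0:6,r1:Add1,r2:3,r3:4,r4:2,r5:8
  c2: issue ADD r1<-Add2  regs: r0:6,r1:Add2,r2:3,r3:4,r4:2,r5:8
  c3: issue ADD r4<-Add3  regs: r0:6,r1:Add2,r2:3,r3:4,r4:Add3,r5:8
  c4: CDB Add1=5; issue SUB r4<-Add1  regs: r0:6,r1:Add2,r2:3,r3:4,r4:Add1,r5:8
  c5: stall  regs: r0:6,r1:Add2,r2:3,r3:4,r4:Add1,r5:8
  c6: stall  regs: r0:6,r1:Add2,r2:3,r3:4,r4:Add1,r5:8
  c7: CDB Add2=9; issue ADD r0<-Add2  regs: r0:Add2,r1:9,r2:3,r3:4,r4:Add1,r5:8
  c8: stall  regs: r0:Add2,r1:9,r2:3,r3:4,r4:Add1,r5:8
  c9: stall  regs: r0:Add2,r1:9,r2:3,r3:4,r4:Add1,r5:8
  c10: CDB Add3=12; issue SUB r0<-Add3  regs: r0:Add3,r1:9,r2:3,r3:4,r4:Add1,r5:8
  c11: stall  regs: r0:Add3,r1:9,r2:3,r3:4,r4:Add1,r5:8
  c12: stall  regs: r0:Add3,r1:9,r2:3,r3:4,r4:Add1,r5:8
  c13: CDB Add1=4; issue SUB r1<-Add1  regs: r0:Add3,r1:Add1,r2:3,r3:4,r4:4,r5:8
  c14: stall  regs: r0:Add3,r1:Add1,r2:3,r3:4,r4:4,r5:8
  c15: stall  regs: r0:Add3,r1:Add1,r2:3,r3:4,r4:4,r5:8
  c16: CDB Add1=5; issue ADD r2<-Add1  regs: r0:Add3,r1:5,r2:Add1,r3:4,r4:4,r5:8
  c17: CDB Add2=10; issue SUB r5<-Add2  regs: r0:Add3,r1:5,r2:Add1,r3:4,r4:4,r5:Add2
  c18: -  regs: r0:Add3,r1:5,r2:Add1,r3:4,r4:4,r5:Add2
  c19: CDB Add1=7  regs: r0:Add3,r1:5,r2:7,r3:4,r4:4,r5:Add2
  c20: CDB Add3=2  regs: r0:2,r1:5,r2:7,r3:4,r4:4,r5:Add2

STATUS = VALUE 2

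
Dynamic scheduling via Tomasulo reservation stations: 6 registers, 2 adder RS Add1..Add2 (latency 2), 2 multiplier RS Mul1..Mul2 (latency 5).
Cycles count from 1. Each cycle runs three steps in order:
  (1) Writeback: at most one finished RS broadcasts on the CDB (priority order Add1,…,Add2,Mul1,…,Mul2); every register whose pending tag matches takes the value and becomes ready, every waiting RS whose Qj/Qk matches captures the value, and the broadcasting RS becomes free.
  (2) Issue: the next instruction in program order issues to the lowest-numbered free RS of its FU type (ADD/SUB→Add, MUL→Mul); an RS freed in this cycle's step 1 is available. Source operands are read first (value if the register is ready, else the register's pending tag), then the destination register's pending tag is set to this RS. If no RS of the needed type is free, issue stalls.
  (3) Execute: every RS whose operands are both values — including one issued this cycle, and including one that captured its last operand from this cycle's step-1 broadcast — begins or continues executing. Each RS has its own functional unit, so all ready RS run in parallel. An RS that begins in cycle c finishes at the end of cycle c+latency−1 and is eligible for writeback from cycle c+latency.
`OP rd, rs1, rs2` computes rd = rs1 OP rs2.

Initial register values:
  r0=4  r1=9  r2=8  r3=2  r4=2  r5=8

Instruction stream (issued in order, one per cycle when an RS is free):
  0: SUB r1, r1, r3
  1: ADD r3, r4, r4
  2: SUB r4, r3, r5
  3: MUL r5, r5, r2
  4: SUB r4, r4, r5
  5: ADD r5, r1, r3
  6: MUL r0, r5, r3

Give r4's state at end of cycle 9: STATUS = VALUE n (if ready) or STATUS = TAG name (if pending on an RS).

STATUS = TAG Add2

c1: issue SUB r1<-Add1 | r0:4,r1:Add1,r2:8,r3:2,r4:2,r5:8
c2: issue ADD r3<-Add2 | r0:4,r1:Add1,r2:8,r3:Add2,r4:2,r5:8
c3: CDB Add1=7; issue SUB r4<-Add1 | r0:4,r1:7,r2:8,r3:Add2,r4:Add1,r5:8
c4: CDB Add2=4; issue MUL r5<-Mul1 | r0:4,r1:7,r2:8,r3:4,r4:Add1,r5:Mul1
c5: issue SUB r4<-Add2 | r0:4,r1:7,r2:8,r3:4,r4:Add2,r5:Mul1
c6: CDB Add1=-4; issue ADD r5<-Add1 | r0:4,r1:7,r2:8,r3:4,r4:Add2,r5:Add1
c7: issue MUL r0<-Mul2 | r0:Mul2,r1:7,r2:8,r3:4,r4:Add2,r5:Add1
c8: CDB Add1=11 | r0:Mul2,r1:7,r2:8,r3:4,r4:Add2,r5:11
c9: CDB Mul1=64 | r0:Mul2,r1:7,r2:8,r3:4,r4:Add2,r5:11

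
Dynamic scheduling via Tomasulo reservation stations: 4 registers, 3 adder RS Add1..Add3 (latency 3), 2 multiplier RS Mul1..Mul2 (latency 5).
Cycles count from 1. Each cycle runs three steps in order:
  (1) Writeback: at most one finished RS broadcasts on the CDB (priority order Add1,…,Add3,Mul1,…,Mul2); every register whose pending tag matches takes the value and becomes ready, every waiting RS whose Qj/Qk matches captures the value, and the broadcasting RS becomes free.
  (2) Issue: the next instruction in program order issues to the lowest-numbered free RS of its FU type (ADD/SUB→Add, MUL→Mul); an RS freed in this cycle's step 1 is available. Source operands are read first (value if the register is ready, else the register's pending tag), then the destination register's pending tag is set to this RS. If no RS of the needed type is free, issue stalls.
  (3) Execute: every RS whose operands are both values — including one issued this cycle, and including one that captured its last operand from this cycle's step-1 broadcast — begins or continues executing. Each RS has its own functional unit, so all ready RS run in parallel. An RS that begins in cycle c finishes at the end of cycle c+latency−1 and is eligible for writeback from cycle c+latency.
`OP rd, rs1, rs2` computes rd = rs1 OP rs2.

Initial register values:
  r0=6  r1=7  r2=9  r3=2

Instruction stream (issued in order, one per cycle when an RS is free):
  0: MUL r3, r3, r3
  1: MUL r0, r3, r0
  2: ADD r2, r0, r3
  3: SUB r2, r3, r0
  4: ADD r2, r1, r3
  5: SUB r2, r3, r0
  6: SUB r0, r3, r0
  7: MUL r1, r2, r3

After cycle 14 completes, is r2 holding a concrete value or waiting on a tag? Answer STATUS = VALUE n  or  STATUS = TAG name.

STATUS = TAG Add3

cycle 1: issue MUL r3<-Mul1 // r0:6,r1:7,r2:9,r3:Mul1
cycle 2: issue MUL r0<-Mul2 // r0:Mul2,r1:7,r2:9,r3:Mul1
cycle 3: issue ADD r2<-Add1 // r0:Mul2,r1:7,r2:Add1,r3:Mul1
cycle 4: issue SUB r2<-Add2 // r0:Mul2,r1:7,r2:Add2,r3:Mul1
cycle 5: issue ADD r2<-Add3 // r0:Mul2,r1:7,r2:Add3,r3:Mul1
cycle 6: CDB Mul1=4; stall // r0:Mul2,r1:7,r2:Add3,r3:4
cycle 7: stall // r0:Mul2,r1:7,r2:Add3,r3:4
cycle 8: stall // r0:Mul2,r1:7,r2:Add3,r3:4
cycle 9: CDB Add3=11; issue SUB r2<-Add3 // r0:Mul2,r1:7,r2:Add3,r3:4
cycle 10: stall // r0:Mul2,r1:7,r2:Add3,r3:4
cycle 11: CDB Mul2=24; stall // r0:24,r1:7,r2:Add3,r3:4
cycle 12: stall // r0:24,r1:7,r2:Add3,r3:4
cycle 13: stall // r0:24,r1:7,r2:Add3,r3:4
cycle 14: CDB Add1=28; issue SUB r0<-Add1 // r0:Add1,r1:7,r2:Add3,r3:4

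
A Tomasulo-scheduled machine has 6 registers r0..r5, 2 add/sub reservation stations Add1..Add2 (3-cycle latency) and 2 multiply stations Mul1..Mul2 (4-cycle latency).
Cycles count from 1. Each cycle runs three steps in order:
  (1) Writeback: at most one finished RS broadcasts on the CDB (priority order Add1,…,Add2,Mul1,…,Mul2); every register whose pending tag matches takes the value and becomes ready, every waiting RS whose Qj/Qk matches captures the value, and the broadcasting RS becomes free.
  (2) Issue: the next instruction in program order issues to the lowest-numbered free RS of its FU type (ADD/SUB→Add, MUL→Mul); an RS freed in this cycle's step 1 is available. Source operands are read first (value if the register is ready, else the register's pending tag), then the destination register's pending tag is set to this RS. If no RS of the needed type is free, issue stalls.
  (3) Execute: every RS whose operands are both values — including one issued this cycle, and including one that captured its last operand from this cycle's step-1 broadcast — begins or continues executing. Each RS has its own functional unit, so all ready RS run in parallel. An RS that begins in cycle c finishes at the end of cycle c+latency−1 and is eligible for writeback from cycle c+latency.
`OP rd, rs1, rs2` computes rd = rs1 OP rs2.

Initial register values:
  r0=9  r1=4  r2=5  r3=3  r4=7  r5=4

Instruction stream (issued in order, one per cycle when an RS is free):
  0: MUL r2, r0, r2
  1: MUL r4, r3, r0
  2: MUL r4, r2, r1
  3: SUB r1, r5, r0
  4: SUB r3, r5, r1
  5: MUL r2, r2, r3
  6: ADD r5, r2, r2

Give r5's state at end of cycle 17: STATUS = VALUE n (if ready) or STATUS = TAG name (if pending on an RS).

STATUS = TAG Add1

c1: issue MUL r2<-Mul1 | r0:9,r1:4,r2:Mul1,r3:3,r4:7,r5:4
c2: issue MUL r4<-Mul2 | r0:9,r1:4,r2:Mul1,r3:3,r4:Mul2,r5:4
c3: stall | r0:9,r1:4,r2:Mul1,r3:3,r4:Mul2,r5:4
c4: stall | r0:9,r1:4,r2:Mul1,r3:3,r4:Mul2,r5:4
c5: CDB Mul1=45; issue MUL r4<-Mul1 | r0:9,r1:4,r2:45,r3:3,r4:Mul1,r5:4
c6: CDB Mul2=27; issue SUB r1<-Add1 | r0:9,r1:Add1,r2:45,r3:3,r4:Mul1,r5:4
c7: issue SUB r3<-Add2 | r0:9,r1:Add1,r2:45,r3:Add2,r4:Mul1,r5:4
c8: issue MUL r2<-Mul2 | r0:9,r1:Add1,r2:Mul2,r3:Add2,r4:Mul1,r5:4
c9: CDB Add1=-5; issue ADD r5<-Add1 | r0:9,r1:-5,r2:Mul2,r3:Add2,r4:Mul1,r5:Add1
c10: CDB Mul1=180 | r0:9,r1:-5,r2:Mul2,r3:Add2,r4:180,r5:Add1
c11: - | r0:9,r1:-5,r2:Mul2,r3:Add2,r4:180,r5:Add1
c12: CDB Add2=9 | r0:9,r1:-5,r2:Mul2,r3:9,r4:180,r5:Add1
c13: - | r0:9,r1:-5,r2:Mul2,r3:9,r4:180,r5:Add1
c14: - | r0:9,r1:-5,r2:Mul2,r3:9,r4:180,r5:Add1
c15: - | r0:9,r1:-5,r2:Mul2,r3:9,r4:180,r5:Add1
c16: CDB Mul2=405 | r0:9,r1:-5,r2:405,r3:9,r4:180,r5:Add1
c17: - | r0:9,r1:-5,r2:405,r3:9,r4:180,r5:Add1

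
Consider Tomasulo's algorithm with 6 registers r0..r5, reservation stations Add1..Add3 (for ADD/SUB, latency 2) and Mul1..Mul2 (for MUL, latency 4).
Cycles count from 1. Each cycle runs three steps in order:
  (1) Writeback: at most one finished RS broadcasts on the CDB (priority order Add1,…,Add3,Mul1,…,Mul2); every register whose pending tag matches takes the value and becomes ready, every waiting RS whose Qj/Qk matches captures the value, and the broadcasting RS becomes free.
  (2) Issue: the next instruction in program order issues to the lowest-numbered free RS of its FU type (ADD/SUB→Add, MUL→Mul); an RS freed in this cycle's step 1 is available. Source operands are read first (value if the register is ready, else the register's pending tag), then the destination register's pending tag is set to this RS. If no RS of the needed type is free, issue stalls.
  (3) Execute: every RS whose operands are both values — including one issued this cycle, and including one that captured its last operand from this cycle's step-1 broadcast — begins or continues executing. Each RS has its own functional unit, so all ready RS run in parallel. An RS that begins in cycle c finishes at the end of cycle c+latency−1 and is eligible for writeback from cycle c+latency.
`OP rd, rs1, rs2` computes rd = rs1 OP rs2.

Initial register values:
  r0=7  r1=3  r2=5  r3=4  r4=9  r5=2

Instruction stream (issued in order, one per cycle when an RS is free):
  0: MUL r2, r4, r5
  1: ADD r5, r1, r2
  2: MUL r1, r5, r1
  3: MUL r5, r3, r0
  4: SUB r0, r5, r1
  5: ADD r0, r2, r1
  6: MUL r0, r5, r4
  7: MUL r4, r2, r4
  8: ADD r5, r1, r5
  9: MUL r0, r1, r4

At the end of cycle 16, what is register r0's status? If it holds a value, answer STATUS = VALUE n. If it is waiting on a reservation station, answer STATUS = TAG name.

STATUS = TAG Mul1

cycle 1: issue MUL r2<-Mul1 // r0:7,r1:3,r2:Mul1,r3:4,r4:9,r5:2
cycle 2: issue ADD r5<-Add1 // r0:7,r1:3,r2:Mul1,r3:4,r4:9,r5:Add1
cycle 3: issue MUL r1<-Mul2 // r0:7,r1:Mul2,r2:Mul1,r3:4,r4:9,r5:Add1
cycle 4: stall // r0:7,r1:Mul2,r2:Mul1,r3:4,r4:9,r5:Add1
cycle 5: CDB Mul1=18; issue MUL r5<-Mul1 // r0:7,r1:Mul2,r2:18,r3:4,r4:9,r5:Mul1
cycle 6: issue SUB r0<-Add2 // r0:Add2,r1:Mul2,r2:18,r3:4,r4:9,r5:Mul1
cycle 7: CDB Add1=21; issue ADD r0<-Add1 // r0:Add1,r1:Mul2,r2:18,r3:4,r4:9,r5:Mul1
cycle 8: stall // r0:Add1,r1:Mul2,r2:18,r3:4,r4:9,r5:Mul1
cycle 9: CDB Mul1=28; issue MUL r0<-Mul1 // r0:Mul1,r1:Mul2,r2:18,r3:4,r4:9,r5:28
cycle 10: stall // r0:Mul1,r1:Mul2,r2:18,r3:4,r4:9,r5:28
cycle 11: CDB Mul2=63; issue MUL r4<-Mul2 // r0:Mul1,r1:63,r2:18,r3:4,r4:Mul2,r5:28
cycle 12: issue ADD r5<-Add3 // r0:Mul1,r1:63,r2:18,r3:4,r4:Mul2,r5:Add3
cycle 13: CDB Add1=81; stall // r0:Mul1,r1:63,r2:18,r3:4,r4:Mul2,r5:Add3
cycle 14: CDB Add2=-35; stall // r0:Mul1,r1:63,r2:18,r3:4,r4:Mul2,r5:Add3
cycle 15: CDB Add3=91; stall // r0:Mul1,r1:63,r2:18,r3:4,r4:Mul2,r5:91
cycle 16: CDB Mul1=252; issue MUL r0<-Mul1 // r0:Mul1,r1:63,r2:18,r3:4,r4:Mul2,r5:91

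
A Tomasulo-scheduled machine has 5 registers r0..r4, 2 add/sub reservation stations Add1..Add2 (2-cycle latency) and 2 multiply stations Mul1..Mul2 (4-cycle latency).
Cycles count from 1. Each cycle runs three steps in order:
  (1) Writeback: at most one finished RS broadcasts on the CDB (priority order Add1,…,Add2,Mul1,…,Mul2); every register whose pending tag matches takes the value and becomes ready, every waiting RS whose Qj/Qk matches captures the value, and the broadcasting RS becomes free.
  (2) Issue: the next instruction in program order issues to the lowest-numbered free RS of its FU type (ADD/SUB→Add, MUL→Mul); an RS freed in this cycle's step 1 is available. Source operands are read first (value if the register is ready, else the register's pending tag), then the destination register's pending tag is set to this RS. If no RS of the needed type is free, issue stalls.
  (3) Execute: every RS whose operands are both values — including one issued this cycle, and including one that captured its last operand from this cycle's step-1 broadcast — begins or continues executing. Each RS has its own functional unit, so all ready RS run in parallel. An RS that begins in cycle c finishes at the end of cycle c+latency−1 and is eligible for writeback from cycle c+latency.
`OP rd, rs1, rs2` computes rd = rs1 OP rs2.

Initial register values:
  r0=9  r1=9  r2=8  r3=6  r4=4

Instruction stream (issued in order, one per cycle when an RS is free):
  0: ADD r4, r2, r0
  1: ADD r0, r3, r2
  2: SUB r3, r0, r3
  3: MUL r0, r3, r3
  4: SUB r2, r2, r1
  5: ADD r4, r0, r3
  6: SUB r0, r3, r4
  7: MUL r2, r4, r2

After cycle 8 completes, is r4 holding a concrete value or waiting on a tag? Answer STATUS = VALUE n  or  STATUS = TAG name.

STATUS = TAG Add1

  c1: issue ADD r4<-Add1  regs: r0:9,r1:9,r2:8,r3:6,r4:Add1
  c2: issue ADD r0<-Add2  regs: r0:Add2,r1:9,r2:8,r3:6,r4:Add1
  c3: CDB Add1=17; issue SUB r3<-Add1  regs: r0:Add2,r1:9,r2:8,r3:Add1,r4:17
  c4: CDB Add2=14; issue MUL r0<-Mul1  regs: r0:Mul1,r1:9,r2:8,r3:Add1,r4:17
  c5: issue SUB r2<-Add2  regs: r0:Mul1,r1:9,r2:Add2,r3:Add1,r4:17
  c6: CDB Add1=8; issue ADD r4<-Add1  regs: r0:Mul1,r1:9,r2:Add2,r3:8,r4:Add1
  c7: CDB Add2=-1; issue SUB r0<-Add2  regs: r0:Add2,r1:9,r2:-1,r3:8,r4:Add1
  c8: issue MUL r2<-Mul2  regs: r0:Add2,r1:9,r2:Mul2,r3:8,r4:Add1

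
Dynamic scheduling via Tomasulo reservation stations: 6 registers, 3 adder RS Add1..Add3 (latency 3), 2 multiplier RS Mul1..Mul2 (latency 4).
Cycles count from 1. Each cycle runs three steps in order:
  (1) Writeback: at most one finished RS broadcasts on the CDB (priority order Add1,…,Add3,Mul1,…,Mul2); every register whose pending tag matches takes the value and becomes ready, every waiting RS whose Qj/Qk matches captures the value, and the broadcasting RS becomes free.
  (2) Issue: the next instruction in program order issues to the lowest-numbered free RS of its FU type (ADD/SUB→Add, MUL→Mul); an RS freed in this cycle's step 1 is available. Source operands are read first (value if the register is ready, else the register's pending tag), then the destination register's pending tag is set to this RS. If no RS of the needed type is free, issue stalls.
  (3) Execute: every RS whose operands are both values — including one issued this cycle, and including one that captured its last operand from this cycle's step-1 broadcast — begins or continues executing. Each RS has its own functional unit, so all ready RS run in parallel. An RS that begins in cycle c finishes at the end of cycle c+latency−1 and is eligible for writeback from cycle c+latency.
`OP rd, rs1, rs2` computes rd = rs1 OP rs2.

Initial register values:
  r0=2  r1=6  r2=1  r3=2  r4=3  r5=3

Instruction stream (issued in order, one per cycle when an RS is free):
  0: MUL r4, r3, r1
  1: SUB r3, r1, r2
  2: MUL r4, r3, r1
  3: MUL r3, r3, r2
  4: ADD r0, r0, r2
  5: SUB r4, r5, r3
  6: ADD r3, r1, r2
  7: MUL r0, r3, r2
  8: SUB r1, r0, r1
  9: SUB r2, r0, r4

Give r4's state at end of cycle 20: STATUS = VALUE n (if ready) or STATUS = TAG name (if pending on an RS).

c1: issue MUL r4<-Mul1 | r0:2,r1:6,r2:1,r3:2,r4:Mul1,r5:3
c2: issue SUB r3<-Add1 | r0:2,r1:6,r2:1,r3:Add1,r4:Mul1,r5:3
c3: issue MUL r4<-Mul2 | r0:2,r1:6,r2:1,r3:Add1,r4:Mul2,r5:3
c4: stall | r0:2,r1:6,r2:1,r3:Add1,r4:Mul2,r5:3
c5: CDB Add1=5; stall | r0:2,r1:6,r2:1,r3:5,r4:Mul2,r5:3
c6: CDB Mul1=12; issue MUL r3<-Mul1 | r0:2,r1:6,r2:1,r3:Mul1,r4:Mul2,r5:3
c7: issue ADD r0<-Add1 | r0:Add1,r1:6,r2:1,r3:Mul1,r4:Mul2,r5:3
c8: issue SUB r4<-Add2 | r0:Add1,r1:6,r2:1,r3:Mul1,r4:Add2,r5:3
c9: CDB Mul2=30; issue ADD r3<-Add3 | r0:Add1,r1:6,r2:1,r3:Add3,r4:Add2,r5:3
c10: CDB Add1=3; issue MUL r0<-Mul2 | r0:Mul2,r1:6,r2:1,r3:Add3,r4:Add2,r5:3
c11: CDB Mul1=5; issue SUB r1<-Add1 | r0:Mul2,r1:Add1,r2:1,r3:Add3,r4:Add2,r5:3
c12: CDB Add3=7; issue SUB r2<-Add3 | r0:Mul2,r1:Add1,r2:Add3,r3:7,r4:Add2,r5:3
c13: - | r0:Mul2,r1:Add1,r2:Add3,r3:7,r4:Add2,r5:3
c14: CDB Add2=-2 | r0:Mul2,r1:Add1,r2:Add3,r3:7,r4:-2,r5:3
c15: - | r0:Mul2,r1:Add1,r2:Add3,r3:7,r4:-2,r5:3
c16: CDB Mul2=7 | r0:7,r1:Add1,r2:Add3,r3:7,r4:-2,r5:3
c17: - | r0:7,r1:Add1,r2:Add3,r3:7,r4:-2,r5:3
c18: - | r0:7,r1:Add1,r2:Add3,r3:7,r4:-2,r5:3
c19: CDB Add1=1 | r0:7,r1:1,r2:Add3,r3:7,r4:-2,r5:3
c20: CDB Add3=9 | r0:7,r1:1,r2:9,r3:7,r4:-2,r5:3

STATUS = VALUE -2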